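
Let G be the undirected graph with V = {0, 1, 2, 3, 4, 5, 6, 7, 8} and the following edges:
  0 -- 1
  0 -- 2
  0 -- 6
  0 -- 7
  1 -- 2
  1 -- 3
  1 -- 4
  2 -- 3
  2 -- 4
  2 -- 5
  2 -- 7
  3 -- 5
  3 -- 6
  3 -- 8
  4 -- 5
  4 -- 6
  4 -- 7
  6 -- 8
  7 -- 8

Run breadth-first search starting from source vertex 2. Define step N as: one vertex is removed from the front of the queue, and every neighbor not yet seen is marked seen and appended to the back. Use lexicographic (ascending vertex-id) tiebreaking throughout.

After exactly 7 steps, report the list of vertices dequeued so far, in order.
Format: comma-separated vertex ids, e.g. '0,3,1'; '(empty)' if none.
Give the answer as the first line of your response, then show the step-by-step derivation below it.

2,0,1,3,4,5,7

step 1: dequeue 2; queue=[0,1,3,4,5,7]; order=2
step 2: dequeue 0; queue=[1,3,4,5,7,6]; order=2,0
step 3: dequeue 1; queue=[3,4,5,7,6]; order=2,0,1
step 4: dequeue 3; queue=[4,5,7,6,8]; order=2,0,1,3
step 5: dequeue 4; queue=[5,7,6,8]; order=2,0,1,3,4
step 6: dequeue 5; queue=[7,6,8]; order=2,0,1,3,4,5
step 7: dequeue 7; queue=[6,8]; order=2,0,1,3,4,5,7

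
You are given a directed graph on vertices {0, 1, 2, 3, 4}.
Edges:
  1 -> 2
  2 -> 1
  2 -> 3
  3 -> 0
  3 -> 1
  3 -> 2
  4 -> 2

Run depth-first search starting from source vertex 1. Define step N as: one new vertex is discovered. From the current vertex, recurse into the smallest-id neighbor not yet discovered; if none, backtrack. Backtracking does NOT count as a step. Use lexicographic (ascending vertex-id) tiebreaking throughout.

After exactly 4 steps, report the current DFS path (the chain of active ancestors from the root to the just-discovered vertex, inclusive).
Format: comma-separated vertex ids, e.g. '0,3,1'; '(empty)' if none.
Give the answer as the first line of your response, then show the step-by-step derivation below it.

1,2,3,0

step 1: discover 1; path=1; order=1
step 2: discover 2; path=1>2; order=1,2
step 3: discover 3; path=1>2>3; order=1,2,3
step 4: discover 0; path=1>2>3>0; order=1,2,3,0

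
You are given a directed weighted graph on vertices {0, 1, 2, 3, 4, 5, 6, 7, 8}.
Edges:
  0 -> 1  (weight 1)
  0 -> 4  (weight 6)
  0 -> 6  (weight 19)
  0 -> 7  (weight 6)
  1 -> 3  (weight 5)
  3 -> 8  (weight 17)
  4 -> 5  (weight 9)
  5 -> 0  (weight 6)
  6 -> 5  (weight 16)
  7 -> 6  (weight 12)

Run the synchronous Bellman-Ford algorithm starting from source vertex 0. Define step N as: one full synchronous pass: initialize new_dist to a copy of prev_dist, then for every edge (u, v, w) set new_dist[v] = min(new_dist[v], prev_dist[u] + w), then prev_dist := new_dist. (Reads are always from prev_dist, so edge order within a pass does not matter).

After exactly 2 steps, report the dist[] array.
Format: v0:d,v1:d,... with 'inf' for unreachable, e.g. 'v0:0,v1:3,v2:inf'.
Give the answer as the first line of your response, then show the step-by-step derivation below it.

v0:0,v1:1,v2:inf,v3:6,v4:6,v5:15,v6:18,v7:6,v8:inf

step 1: dist = v0:0,v1:1,v2:inf,v3:inf,v4:6,v5:inf,v6:19,v7:6,v8:inf
step 2: dist = v0:0,v1:1,v2:inf,v3:6,v4:6,v5:15,v6:18,v7:6,v8:inf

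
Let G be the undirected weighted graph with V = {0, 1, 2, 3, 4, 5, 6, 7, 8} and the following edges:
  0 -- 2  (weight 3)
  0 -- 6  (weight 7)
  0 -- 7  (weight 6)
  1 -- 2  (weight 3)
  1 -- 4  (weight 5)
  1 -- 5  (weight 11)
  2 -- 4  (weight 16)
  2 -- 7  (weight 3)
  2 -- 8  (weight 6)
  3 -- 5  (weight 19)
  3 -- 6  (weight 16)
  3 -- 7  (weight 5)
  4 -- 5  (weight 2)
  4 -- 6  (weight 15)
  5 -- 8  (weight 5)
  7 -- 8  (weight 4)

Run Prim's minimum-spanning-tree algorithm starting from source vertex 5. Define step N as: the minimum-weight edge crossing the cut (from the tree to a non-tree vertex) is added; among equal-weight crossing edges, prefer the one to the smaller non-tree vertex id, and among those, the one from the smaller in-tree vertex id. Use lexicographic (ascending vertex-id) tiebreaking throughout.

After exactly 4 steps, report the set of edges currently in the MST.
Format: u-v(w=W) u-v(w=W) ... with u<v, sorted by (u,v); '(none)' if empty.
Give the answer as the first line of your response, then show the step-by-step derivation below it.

0-2(w=3) 1-2(w=3) 1-4(w=5) 4-5(w=2)

step 1: add edge 4-5 (w=2); MST = {4-5(w=2)}
step 2: add edge 1-4 (w=5); MST = {1-4(w=5) 4-5(w=2)}
step 3: add edge 1-2 (w=3); MST = {1-2(w=3) 1-4(w=5) 4-5(w=2)}
step 4: add edge 0-2 (w=3); MST = {0-2(w=3) 1-2(w=3) 1-4(w=5) 4-5(w=2)}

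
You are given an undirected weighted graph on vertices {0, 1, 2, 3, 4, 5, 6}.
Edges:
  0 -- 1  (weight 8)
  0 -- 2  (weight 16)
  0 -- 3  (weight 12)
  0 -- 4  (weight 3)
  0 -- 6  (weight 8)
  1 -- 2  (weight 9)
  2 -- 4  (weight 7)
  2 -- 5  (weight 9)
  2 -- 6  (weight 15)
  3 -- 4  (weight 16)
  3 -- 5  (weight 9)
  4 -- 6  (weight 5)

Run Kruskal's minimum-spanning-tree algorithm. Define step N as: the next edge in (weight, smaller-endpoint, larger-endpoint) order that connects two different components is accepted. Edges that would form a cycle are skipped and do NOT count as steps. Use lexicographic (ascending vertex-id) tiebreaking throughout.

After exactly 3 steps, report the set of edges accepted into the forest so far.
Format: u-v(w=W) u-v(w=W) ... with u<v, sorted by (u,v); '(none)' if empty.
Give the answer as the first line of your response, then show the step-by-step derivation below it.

0-4(w=3) 2-4(w=7) 4-6(w=5)

step 1: add edge 0-4 (w=3); MST = {0-4(w=3)}
step 2: add edge 4-6 (w=5); MST = {0-4(w=3) 4-6(w=5)}
step 3: add edge 2-4 (w=7); MST = {0-4(w=3) 2-4(w=7) 4-6(w=5)}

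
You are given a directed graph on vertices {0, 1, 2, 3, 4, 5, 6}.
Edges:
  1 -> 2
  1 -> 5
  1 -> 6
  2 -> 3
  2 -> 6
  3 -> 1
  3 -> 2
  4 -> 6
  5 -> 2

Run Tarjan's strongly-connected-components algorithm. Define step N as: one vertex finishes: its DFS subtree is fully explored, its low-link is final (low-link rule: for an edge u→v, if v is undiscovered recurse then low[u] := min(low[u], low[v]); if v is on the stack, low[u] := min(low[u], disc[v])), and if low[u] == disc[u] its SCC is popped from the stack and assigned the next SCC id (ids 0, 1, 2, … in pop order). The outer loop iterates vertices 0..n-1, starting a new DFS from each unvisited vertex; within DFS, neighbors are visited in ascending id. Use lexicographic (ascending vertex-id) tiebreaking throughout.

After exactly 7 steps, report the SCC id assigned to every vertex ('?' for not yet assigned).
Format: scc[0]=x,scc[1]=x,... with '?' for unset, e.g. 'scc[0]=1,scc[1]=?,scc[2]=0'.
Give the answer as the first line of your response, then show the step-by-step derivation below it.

scc[0]=0,scc[1]=2,scc[2]=2,scc[3]=2,scc[4]=3,scc[5]=2,scc[6]=1

step 1: low=(low[0]=0,low[1]=?,low[2]=?,low[3]=?,low[4]=?,low[5]=?,low[6]=?); scc=(scc[0]=0,scc[1]=?,scc[2]=?,scc[3]=?,scc[4]=?,scc[5]=?,scc[6]=?)
step 2: low=(low[0]=0,low[1]=1,low[2]=2,low[3]=1,low[4]=?,low[5]=?,low[6]=?); scc=(scc[0]=0,scc[1]=?,scc[2]=?,scc[3]=?,scc[4]=?,scc[5]=?,scc[6]=?)
step 3: low=(low[0]=0,low[1]=1,low[2]=1,low[3]=1,low[4]=?,low[5]=?,low[6]=4); scc=(scc[0]=0,scc[1]=?,scc[2]=?,scc[3]=?,scc[4]=?,scc[5]=?,scc[6]=1)
step 4: low=(low[0]=0,low[1]=1,low[2]=1,low[3]=1,low[4]=?,low[5]=?,low[6]=4); scc=(scc[0]=0,scc[1]=?,scc[2]=?,scc[3]=?,scc[4]=?,scc[5]=?,scc[6]=1)
step 5: low=(low[0]=0,low[1]=1,low[2]=1,low[3]=1,low[4]=?,low[5]=2,low[6]=4); scc=(scc[0]=0,scc[1]=?,scc[2]=?,scc[3]=?,scc[4]=?,scc[5]=?,scc[6]=1)
step 6: low=(low[0]=0,low[1]=1,low[2]=1,low[3]=1,low[4]=?,low[5]=2,low[6]=4); scc=(scc[0]=0,scc[1]=2,scc[2]=2,scc[3]=2,scc[4]=?,scc[5]=2,scc[6]=1)
step 7: low=(low[0]=0,low[1]=1,low[2]=1,low[3]=1,low[4]=6,low[5]=2,low[6]=4); scc=(scc[0]=0,scc[1]=2,scc[2]=2,scc[3]=2,scc[4]=3,scc[5]=2,scc[6]=1)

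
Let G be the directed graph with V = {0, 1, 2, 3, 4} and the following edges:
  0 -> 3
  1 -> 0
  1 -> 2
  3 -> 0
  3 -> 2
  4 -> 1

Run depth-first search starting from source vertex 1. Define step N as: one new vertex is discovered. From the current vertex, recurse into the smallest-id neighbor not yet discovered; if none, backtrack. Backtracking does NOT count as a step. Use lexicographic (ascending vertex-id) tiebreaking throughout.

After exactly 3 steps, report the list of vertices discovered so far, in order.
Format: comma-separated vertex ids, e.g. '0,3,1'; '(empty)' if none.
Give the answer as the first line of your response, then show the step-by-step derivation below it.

1,0,3

step 1: discover 1; path=1; order=1
step 2: discover 0; path=1>0; order=1,0
step 3: discover 3; path=1>0>3; order=1,0,3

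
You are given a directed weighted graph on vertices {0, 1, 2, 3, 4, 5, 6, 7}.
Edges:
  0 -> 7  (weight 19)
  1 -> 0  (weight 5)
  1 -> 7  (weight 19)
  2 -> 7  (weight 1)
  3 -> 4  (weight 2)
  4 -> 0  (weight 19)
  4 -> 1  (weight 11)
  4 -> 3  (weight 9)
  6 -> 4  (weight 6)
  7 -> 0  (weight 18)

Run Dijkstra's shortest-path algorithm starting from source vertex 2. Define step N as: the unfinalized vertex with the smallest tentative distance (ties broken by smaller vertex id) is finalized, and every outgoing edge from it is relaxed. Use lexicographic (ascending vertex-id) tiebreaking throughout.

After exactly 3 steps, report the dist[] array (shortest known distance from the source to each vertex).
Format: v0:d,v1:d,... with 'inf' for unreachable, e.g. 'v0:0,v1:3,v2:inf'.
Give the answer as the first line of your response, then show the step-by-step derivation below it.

v0:19,v1:inf,v2:0,v3:inf,v4:inf,v5:inf,v6:inf,v7:1

step 1: dist = v0:inf,v1:inf,v2:0,v3:inf,v4:inf,v5:inf,v6:inf,v7:1
step 2: dist = v0:19,v1:inf,v2:0,v3:inf,v4:inf,v5:inf,v6:inf,v7:1
step 3: dist = v0:19,v1:inf,v2:0,v3:inf,v4:inf,v5:inf,v6:inf,v7:1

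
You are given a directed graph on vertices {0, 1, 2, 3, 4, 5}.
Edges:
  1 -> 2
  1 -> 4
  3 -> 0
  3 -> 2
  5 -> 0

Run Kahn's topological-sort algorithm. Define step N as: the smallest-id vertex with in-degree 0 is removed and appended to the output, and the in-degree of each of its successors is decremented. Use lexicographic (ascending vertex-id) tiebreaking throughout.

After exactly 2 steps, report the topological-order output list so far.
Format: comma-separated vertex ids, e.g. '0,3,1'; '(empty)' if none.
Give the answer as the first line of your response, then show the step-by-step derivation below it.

1,3

step 1: output 1; order=[1]; indeg=(2,0,1,0,0,0)
step 2: output 3; order=[1,3]; indeg=(1,0,0,0,0,0)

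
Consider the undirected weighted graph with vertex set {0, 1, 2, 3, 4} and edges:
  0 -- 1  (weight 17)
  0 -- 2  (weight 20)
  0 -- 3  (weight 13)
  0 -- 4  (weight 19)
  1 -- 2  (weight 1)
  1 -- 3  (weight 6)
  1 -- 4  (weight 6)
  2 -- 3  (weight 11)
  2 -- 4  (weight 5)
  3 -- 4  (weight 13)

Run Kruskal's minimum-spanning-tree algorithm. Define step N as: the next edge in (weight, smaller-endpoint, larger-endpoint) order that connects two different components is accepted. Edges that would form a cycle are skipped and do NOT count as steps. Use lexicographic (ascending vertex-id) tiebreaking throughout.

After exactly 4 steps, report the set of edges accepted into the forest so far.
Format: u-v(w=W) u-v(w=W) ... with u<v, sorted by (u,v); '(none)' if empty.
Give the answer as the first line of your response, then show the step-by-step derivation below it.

0-3(w=13) 1-2(w=1) 1-3(w=6) 2-4(w=5)

step 1: add edge 1-2 (w=1); MST = {1-2(w=1)}
step 2: add edge 2-4 (w=5); MST = {1-2(w=1) 2-4(w=5)}
step 3: add edge 1-3 (w=6); MST = {1-2(w=1) 1-3(w=6) 2-4(w=5)}
step 4: add edge 0-3 (w=13); MST = {0-3(w=13) 1-2(w=1) 1-3(w=6) 2-4(w=5)}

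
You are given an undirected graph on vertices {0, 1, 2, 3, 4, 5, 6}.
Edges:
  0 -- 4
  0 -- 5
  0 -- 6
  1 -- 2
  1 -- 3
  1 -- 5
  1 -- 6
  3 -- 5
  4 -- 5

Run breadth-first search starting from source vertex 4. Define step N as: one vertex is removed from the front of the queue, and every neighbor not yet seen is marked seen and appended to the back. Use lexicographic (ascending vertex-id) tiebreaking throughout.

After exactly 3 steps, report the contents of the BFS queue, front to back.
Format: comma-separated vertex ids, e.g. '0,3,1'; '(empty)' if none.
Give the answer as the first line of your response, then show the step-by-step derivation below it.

6,1,3

step 1: dequeue 4; queue=[0,5]; order=4
step 2: dequeue 0; queue=[5,6]; order=4,0
step 3: dequeue 5; queue=[6,1,3]; order=4,0,5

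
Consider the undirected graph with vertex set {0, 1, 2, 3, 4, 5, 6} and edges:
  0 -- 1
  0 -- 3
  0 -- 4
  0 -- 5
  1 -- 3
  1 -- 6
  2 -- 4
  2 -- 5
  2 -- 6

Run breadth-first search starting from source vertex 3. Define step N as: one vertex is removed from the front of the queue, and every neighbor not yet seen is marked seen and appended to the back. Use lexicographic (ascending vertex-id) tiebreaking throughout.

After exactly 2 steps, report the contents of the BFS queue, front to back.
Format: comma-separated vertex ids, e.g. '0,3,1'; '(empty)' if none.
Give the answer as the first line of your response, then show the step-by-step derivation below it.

1,4,5

step 1: dequeue 3; queue=[0,1]; order=3
step 2: dequeue 0; queue=[1,4,5]; order=3,0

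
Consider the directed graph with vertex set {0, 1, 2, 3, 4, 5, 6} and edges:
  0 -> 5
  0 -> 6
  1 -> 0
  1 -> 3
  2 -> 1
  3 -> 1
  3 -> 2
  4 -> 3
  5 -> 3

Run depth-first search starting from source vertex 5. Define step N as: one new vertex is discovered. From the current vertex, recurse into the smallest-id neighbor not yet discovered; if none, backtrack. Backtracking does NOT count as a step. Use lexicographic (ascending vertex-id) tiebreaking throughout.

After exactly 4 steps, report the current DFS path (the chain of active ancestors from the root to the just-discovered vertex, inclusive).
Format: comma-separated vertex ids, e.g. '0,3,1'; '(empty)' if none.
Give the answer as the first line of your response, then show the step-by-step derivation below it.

5,3,1,0

step 1: discover 5; path=5; order=5
step 2: discover 3; path=5>3; order=5,3
step 3: discover 1; path=5>3>1; order=5,3,1
step 4: discover 0; path=5>3>1>0; order=5,3,1,0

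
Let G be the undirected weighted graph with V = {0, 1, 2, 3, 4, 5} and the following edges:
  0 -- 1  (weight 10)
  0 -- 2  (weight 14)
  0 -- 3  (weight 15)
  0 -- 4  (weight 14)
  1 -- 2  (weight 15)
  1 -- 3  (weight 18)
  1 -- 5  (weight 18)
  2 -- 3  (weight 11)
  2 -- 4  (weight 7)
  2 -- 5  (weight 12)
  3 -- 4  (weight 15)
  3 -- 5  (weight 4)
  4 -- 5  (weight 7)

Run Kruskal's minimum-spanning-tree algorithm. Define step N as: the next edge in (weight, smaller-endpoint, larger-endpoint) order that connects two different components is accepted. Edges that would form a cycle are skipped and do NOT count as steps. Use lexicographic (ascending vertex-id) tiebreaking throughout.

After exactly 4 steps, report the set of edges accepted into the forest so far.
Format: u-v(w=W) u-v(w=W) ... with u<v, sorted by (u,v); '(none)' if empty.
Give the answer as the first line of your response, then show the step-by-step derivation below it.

0-1(w=10) 2-4(w=7) 3-5(w=4) 4-5(w=7)

step 1: add edge 3-5 (w=4); MST = {3-5(w=4)}
step 2: add edge 2-4 (w=7); MST = {2-4(w=7) 3-5(w=4)}
step 3: add edge 4-5 (w=7); MST = {2-4(w=7) 3-5(w=4) 4-5(w=7)}
step 4: add edge 0-1 (w=10); MST = {0-1(w=10) 2-4(w=7) 3-5(w=4) 4-5(w=7)}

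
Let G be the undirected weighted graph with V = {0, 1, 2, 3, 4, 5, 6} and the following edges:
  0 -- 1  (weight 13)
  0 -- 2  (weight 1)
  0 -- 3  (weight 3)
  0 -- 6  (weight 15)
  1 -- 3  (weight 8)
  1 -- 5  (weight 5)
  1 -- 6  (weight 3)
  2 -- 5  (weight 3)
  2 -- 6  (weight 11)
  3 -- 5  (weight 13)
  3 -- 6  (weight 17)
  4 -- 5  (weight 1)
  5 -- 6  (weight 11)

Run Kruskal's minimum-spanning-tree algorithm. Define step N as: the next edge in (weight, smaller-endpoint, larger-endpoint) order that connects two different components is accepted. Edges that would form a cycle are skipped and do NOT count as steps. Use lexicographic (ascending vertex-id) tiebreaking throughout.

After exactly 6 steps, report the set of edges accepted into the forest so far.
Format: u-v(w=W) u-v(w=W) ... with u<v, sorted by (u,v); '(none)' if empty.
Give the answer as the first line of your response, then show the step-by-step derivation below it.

0-2(w=1) 0-3(w=3) 1-5(w=5) 1-6(w=3) 2-5(w=3) 4-5(w=1)

step 1: add edge 0-2 (w=1); MST = {0-2(w=1)}
step 2: add edge 4-5 (w=1); MST = {0-2(w=1) 4-5(w=1)}
step 3: add edge 0-3 (w=3); MST = {0-2(w=1) 0-3(w=3) 4-5(w=1)}
step 4: add edge 1-6 (w=3); MST = {0-2(w=1) 0-3(w=3) 1-6(w=3) 4-5(w=1)}
step 5: add edge 2-5 (w=3); MST = {0-2(w=1) 0-3(w=3) 1-6(w=3) 2-5(w=3) 4-5(w=1)}
step 6: add edge 1-5 (w=5); MST = {0-2(w=1) 0-3(w=3) 1-5(w=5) 1-6(w=3) 2-5(w=3) 4-5(w=1)}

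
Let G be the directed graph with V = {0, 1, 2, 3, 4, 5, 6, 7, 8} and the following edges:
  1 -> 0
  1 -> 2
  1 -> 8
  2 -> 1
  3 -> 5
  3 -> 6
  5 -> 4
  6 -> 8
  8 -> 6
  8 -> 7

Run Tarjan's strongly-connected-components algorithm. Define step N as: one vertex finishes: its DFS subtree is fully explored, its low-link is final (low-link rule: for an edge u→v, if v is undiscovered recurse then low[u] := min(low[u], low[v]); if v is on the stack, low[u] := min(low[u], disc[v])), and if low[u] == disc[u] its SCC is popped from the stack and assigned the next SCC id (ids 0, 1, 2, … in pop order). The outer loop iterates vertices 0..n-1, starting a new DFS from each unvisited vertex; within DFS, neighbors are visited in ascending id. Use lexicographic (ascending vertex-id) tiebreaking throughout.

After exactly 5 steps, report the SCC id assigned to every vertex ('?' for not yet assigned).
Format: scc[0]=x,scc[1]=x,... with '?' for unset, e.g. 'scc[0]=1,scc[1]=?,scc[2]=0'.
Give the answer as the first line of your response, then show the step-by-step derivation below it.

scc[0]=0,scc[1]=?,scc[2]=?,scc[3]=?,scc[4]=?,scc[5]=?,scc[6]=2,scc[7]=1,scc[8]=2

step 1: low=(low[0]=0,low[1]=?,low[2]=?,low[3]=?,low[4]=?,low[5]=?,low[6]=?,low[7]=?,low[8]=?); scc=(scc[0]=0,scc[1]=?,scc[2]=?,scc[3]=?,scc[4]=?,scc[5]=?,scc[6]=?,scc[7]=?,scc[8]=?)
step 2: low=(low[0]=0,low[1]=1,low[2]=1,low[3]=?,low[4]=?,low[5]=?,low[6]=?,low[7]=?,low[8]=?); scc=(scc[0]=0,scc[1]=?,scc[2]=?,scc[3]=?,scc[4]=?,scc[5]=?,scc[6]=?,scc[7]=?,scc[8]=?)
step 3: low=(low[0]=0,low[1]=1,low[2]=1,low[3]=?,low[4]=?,low[5]=?,low[6]=3,low[7]=?,low[8]=3); scc=(scc[0]=0,scc[1]=?,scc[2]=?,scc[3]=?,scc[4]=?,scc[5]=?,scc[6]=?,scc[7]=?,scc[8]=?)
step 4: low=(low[0]=0,low[1]=1,low[2]=1,low[3]=?,low[4]=?,low[5]=?,low[6]=3,low[7]=5,low[8]=3); scc=(scc[0]=0,scc[1]=?,scc[2]=?,scc[3]=?,scc[4]=?,scc[5]=?,scc[6]=?,scc[7]=1,scc[8]=?)
step 5: low=(low[0]=0,low[1]=1,low[2]=1,low[3]=?,low[4]=?,low[5]=?,low[6]=3,low[7]=5,low[8]=3); scc=(scc[0]=0,scc[1]=?,scc[2]=?,scc[3]=?,scc[4]=?,scc[5]=?,scc[6]=2,scc[7]=1,scc[8]=2)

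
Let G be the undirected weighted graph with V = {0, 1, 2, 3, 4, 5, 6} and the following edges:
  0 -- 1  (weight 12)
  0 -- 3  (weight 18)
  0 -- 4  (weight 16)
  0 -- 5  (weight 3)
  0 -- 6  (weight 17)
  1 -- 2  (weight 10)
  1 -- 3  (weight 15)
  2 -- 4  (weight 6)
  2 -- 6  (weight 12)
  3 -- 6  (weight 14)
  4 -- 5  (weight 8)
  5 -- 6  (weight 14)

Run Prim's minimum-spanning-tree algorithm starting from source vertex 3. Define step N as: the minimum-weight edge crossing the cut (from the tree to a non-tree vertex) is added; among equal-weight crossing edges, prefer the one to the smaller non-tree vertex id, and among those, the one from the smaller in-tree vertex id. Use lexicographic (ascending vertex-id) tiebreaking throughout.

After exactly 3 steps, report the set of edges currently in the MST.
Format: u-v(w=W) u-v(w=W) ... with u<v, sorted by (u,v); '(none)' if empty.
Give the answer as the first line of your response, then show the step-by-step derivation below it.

2-4(w=6) 2-6(w=12) 3-6(w=14)

step 1: add edge 3-6 (w=14); MST = {3-6(w=14)}
step 2: add edge 2-6 (w=12); MST = {2-6(w=12) 3-6(w=14)}
step 3: add edge 2-4 (w=6); MST = {2-4(w=6) 2-6(w=12) 3-6(w=14)}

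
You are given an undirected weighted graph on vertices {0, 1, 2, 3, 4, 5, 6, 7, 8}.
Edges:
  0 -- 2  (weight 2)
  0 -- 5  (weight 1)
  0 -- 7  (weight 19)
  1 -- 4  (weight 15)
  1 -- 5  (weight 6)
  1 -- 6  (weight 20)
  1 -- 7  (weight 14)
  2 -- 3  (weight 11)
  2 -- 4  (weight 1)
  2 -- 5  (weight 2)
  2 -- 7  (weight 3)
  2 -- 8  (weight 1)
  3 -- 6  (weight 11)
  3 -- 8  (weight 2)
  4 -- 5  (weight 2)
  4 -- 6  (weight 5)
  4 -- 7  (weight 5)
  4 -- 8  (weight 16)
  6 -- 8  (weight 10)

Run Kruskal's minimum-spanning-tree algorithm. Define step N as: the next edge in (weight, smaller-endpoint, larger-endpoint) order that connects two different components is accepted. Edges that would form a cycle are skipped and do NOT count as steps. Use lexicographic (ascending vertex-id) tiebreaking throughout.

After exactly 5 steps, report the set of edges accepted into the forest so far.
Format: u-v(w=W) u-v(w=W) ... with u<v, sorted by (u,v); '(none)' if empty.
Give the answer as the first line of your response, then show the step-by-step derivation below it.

0-2(w=2) 0-5(w=1) 2-4(w=1) 2-8(w=1) 3-8(w=2)

step 1: add edge 0-5 (w=1); MST = {0-5(w=1)}
step 2: add edge 2-4 (w=1); MST = {0-5(w=1) 2-4(w=1)}
step 3: add edge 2-8 (w=1); MST = {0-5(w=1) 2-4(w=1) 2-8(w=1)}
step 4: add edge 0-2 (w=2); MST = {0-2(w=2) 0-5(w=1) 2-4(w=1) 2-8(w=1)}
step 5: add edge 3-8 (w=2); MST = {0-2(w=2) 0-5(w=1) 2-4(w=1) 2-8(w=1) 3-8(w=2)}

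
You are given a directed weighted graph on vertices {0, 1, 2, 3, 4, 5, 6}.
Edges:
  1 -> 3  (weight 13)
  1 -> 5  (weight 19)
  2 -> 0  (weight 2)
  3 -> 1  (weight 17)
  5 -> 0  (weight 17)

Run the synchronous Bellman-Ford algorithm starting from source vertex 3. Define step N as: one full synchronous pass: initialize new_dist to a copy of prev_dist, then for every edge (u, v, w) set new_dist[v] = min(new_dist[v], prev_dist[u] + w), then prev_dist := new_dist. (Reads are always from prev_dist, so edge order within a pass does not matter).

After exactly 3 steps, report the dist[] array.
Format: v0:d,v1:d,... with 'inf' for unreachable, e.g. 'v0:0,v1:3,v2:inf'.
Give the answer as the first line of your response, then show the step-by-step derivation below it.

v0:53,v1:17,v2:inf,v3:0,v4:inf,v5:36,v6:inf

step 1: dist = v0:inf,v1:17,v2:inf,v3:0,v4:inf,v5:inf,v6:inf
step 2: dist = v0:inf,v1:17,v2:inf,v3:0,v4:inf,v5:36,v6:inf
step 3: dist = v0:53,v1:17,v2:inf,v3:0,v4:inf,v5:36,v6:inf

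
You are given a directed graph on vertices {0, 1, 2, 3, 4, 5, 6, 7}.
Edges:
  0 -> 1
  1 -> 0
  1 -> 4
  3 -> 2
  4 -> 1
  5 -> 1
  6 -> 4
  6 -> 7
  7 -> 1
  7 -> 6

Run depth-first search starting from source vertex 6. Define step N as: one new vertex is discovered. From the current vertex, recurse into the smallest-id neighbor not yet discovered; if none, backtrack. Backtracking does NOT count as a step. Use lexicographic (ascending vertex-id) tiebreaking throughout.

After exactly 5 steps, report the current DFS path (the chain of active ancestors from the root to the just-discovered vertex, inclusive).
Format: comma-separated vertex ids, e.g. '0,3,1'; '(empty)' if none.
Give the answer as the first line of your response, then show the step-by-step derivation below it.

6,7

step 1: discover 6; path=6; order=6
step 2: discover 4; path=6>4; order=6,4
step 3: discover 1; path=6>4>1; order=6,4,1
step 4: discover 0; path=6>4>1>0; order=6,4,1,0
step 5: discover 7; path=6>7; order=6,4,1,0,7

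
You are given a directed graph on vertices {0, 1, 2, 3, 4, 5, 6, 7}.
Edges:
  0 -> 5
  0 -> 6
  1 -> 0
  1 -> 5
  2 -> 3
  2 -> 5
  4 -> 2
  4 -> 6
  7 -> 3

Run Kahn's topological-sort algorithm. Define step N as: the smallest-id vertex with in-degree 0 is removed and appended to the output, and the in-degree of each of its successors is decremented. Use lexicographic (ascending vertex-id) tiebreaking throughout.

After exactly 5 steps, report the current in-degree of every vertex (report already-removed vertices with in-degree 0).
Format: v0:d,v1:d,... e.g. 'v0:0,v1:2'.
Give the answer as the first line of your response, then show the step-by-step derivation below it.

v0:0,v1:0,v2:0,v3:1,v4:0,v5:0,v6:0,v7:0

step 1: output 1; order=[1]; indeg=(0,0,1,2,0,2,2,0)
step 2: output 0; order=[1,0]; indeg=(0,0,1,2,0,1,1,0)
step 3: output 4; order=[1,0,4]; indeg=(0,0,0,2,0,1,0,0)
step 4: output 2; order=[1,0,4,2]; indeg=(0,0,0,1,0,0,0,0)
step 5: output 5; order=[1,0,4,2,5]; indeg=(0,0,0,1,0,0,0,0)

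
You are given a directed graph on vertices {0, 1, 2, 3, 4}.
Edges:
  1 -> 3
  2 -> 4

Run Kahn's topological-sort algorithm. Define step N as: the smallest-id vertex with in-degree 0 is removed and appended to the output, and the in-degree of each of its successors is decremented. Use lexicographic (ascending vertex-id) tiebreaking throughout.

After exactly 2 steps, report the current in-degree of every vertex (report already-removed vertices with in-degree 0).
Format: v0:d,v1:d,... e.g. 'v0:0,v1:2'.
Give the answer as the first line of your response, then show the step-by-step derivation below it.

v0:0,v1:0,v2:0,v3:0,v4:1

step 1: output 0; order=[0]; indeg=(0,0,0,1,1)
step 2: output 1; order=[0,1]; indeg=(0,0,0,0,1)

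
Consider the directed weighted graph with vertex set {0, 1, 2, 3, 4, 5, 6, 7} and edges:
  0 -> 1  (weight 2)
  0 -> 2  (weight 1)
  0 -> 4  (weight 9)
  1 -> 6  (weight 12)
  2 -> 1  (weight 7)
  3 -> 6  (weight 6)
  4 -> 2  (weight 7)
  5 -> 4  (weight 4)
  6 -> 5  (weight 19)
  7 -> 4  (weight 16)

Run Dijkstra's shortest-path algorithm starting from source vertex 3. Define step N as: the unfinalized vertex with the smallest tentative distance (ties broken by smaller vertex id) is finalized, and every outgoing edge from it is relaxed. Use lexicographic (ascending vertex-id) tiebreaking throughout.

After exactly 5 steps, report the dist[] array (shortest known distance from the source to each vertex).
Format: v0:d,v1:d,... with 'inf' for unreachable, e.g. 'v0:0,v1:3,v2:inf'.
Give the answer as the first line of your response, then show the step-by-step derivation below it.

v0:inf,v1:43,v2:36,v3:0,v4:29,v5:25,v6:6,v7:inf

step 1: dist = v0:inf,v1:inf,v2:inf,v3:0,v4:inf,v5:inf,v6:6,v7:inf
step 2: dist = v0:inf,v1:inf,v2:inf,v3:0,v4:inf,v5:25,v6:6,v7:inf
step 3: dist = v0:inf,v1:inf,v2:inf,v3:0,v4:29,v5:25,v6:6,v7:inf
step 4: dist = v0:inf,v1:inf,v2:36,v3:0,v4:29,v5:25,v6:6,v7:inf
step 5: dist = v0:inf,v1:43,v2:36,v3:0,v4:29,v5:25,v6:6,v7:inf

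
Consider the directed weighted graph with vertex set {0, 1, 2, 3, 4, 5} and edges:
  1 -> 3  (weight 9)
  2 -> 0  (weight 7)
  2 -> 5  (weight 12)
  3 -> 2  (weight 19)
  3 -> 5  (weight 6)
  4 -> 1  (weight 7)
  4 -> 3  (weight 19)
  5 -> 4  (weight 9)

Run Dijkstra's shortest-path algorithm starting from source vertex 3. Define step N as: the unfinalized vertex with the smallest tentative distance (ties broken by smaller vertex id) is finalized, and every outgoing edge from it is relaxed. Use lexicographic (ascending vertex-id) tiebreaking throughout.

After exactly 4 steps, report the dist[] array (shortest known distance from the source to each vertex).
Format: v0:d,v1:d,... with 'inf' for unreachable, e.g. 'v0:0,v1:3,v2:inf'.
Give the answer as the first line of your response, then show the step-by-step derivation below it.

v0:26,v1:22,v2:19,v3:0,v4:15,v5:6

step 1: dist = v0:inf,v1:inf,v2:19,v3:0,v4:inf,v5:6
step 2: dist = v0:inf,v1:inf,v2:19,v3:0,v4:15,v5:6
step 3: dist = v0:inf,v1:22,v2:19,v3:0,v4:15,v5:6
step 4: dist = v0:26,v1:22,v2:19,v3:0,v4:15,v5:6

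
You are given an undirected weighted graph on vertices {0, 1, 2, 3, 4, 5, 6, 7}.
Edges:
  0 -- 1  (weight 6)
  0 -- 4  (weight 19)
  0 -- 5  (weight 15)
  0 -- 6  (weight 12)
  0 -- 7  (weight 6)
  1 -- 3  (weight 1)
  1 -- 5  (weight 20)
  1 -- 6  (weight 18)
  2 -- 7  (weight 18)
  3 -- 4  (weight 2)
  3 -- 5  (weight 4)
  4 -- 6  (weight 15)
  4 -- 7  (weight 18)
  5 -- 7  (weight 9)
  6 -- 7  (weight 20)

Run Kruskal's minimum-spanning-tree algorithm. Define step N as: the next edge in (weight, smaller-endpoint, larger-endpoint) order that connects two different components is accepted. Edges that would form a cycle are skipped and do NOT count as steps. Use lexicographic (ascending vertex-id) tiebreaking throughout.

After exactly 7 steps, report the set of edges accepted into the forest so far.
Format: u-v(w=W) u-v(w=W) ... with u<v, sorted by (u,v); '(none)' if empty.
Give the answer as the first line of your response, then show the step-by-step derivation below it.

0-1(w=6) 0-6(w=12) 0-7(w=6) 1-3(w=1) 2-7(w=18) 3-4(w=2) 3-5(w=4)

step 1: add edge 1-3 (w=1); MST = {1-3(w=1)}
step 2: add edge 3-4 (w=2); MST = {1-3(w=1) 3-4(w=2)}
step 3: add edge 3-5 (w=4); MST = {1-3(w=1) 3-4(w=2) 3-5(w=4)}
step 4: add edge 0-1 (w=6); MST = {0-1(w=6) 1-3(w=1) 3-4(w=2) 3-5(w=4)}
step 5: add edge 0-7 (w=6); MST = {0-1(w=6) 0-7(w=6) 1-3(w=1) 3-4(w=2) 3-5(w=4)}
step 6: add edge 0-6 (w=12); MST = {0-1(w=6) 0-6(w=12) 0-7(w=6) 1-3(w=1) 3-4(w=2) 3-5(w=4)}
step 7: add edge 2-7 (w=18); MST = {0-1(w=6) 0-6(w=12) 0-7(w=6) 1-3(w=1) 2-7(w=18) 3-4(w=2) 3-5(w=4)}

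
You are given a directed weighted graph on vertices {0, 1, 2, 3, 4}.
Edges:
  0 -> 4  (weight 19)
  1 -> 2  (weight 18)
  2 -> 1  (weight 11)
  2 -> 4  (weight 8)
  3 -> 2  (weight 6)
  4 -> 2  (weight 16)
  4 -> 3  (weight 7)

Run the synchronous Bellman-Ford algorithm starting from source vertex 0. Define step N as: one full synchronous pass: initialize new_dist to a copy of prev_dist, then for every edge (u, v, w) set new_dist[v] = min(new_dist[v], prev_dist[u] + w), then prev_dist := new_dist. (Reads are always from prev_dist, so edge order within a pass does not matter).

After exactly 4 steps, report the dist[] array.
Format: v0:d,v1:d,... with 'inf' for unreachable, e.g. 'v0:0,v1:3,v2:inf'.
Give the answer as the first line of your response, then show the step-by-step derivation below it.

v0:0,v1:43,v2:32,v3:26,v4:19

step 1: dist = v0:0,v1:inf,v2:inf,v3:inf,v4:19
step 2: dist = v0:0,v1:inf,v2:35,v3:26,v4:19
step 3: dist = v0:0,v1:46,v2:32,v3:26,v4:19
step 4: dist = v0:0,v1:43,v2:32,v3:26,v4:19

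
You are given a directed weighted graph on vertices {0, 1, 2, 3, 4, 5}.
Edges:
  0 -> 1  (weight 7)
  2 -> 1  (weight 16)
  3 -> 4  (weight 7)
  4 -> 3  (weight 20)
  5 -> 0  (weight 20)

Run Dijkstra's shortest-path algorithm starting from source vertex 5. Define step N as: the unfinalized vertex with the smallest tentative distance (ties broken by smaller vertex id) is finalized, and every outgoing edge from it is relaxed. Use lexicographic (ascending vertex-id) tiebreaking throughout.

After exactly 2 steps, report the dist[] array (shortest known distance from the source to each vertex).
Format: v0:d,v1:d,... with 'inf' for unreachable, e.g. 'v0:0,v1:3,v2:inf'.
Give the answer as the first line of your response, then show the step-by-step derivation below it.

v0:20,v1:27,v2:inf,v3:inf,v4:inf,v5:0

step 1: dist = v0:20,v1:inf,v2:inf,v3:inf,v4:inf,v5:0
step 2: dist = v0:20,v1:27,v2:inf,v3:inf,v4:inf,v5:0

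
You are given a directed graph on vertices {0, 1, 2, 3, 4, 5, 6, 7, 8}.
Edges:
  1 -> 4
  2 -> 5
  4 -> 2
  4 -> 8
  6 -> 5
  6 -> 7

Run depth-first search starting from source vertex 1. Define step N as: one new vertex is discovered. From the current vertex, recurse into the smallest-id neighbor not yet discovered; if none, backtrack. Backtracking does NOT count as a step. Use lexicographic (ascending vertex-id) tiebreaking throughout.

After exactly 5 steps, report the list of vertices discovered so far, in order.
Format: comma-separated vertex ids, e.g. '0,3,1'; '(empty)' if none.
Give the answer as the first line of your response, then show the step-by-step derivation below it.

1,4,2,5,8

step 1: discover 1; path=1; order=1
step 2: discover 4; path=1>4; order=1,4
step 3: discover 2; path=1>4>2; order=1,4,2
step 4: discover 5; path=1>4>2>5; order=1,4,2,5
step 5: discover 8; path=1>4>8; order=1,4,2,5,8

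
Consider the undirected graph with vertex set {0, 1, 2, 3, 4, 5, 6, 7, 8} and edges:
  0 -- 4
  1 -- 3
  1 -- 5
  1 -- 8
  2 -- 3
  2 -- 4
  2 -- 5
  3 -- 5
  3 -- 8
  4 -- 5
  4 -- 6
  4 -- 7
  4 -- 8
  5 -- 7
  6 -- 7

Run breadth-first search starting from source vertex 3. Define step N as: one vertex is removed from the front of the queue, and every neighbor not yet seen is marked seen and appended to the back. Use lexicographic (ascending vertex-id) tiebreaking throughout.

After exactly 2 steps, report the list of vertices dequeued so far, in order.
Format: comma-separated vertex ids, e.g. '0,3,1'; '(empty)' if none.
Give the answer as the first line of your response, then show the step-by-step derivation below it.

3,1

step 1: dequeue 3; queue=[1,2,5,8]; order=3
step 2: dequeue 1; queue=[2,5,8]; order=3,1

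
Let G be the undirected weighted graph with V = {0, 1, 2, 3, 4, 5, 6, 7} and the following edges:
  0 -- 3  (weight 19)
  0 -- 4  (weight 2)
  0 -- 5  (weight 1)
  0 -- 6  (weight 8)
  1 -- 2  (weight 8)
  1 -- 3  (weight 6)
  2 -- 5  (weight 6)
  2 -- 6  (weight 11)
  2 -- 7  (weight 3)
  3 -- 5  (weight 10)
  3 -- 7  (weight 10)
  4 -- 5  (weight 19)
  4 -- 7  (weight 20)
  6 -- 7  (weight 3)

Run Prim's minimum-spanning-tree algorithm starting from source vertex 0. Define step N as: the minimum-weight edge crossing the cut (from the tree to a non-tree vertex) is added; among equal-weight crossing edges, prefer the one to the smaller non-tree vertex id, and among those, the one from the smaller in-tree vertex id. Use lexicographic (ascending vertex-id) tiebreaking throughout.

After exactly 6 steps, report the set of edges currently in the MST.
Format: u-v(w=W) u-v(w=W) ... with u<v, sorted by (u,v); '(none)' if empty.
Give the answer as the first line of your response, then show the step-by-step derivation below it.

0-4(w=2) 0-5(w=1) 1-2(w=8) 2-5(w=6) 2-7(w=3) 6-7(w=3)

step 1: add edge 0-5 (w=1); MST = {0-5(w=1)}
step 2: add edge 0-4 (w=2); MST = {0-4(w=2) 0-5(w=1)}
step 3: add edge 2-5 (w=6); MST = {0-4(w=2) 0-5(w=1) 2-5(w=6)}
step 4: add edge 2-7 (w=3); MST = {0-4(w=2) 0-5(w=1) 2-5(w=6) 2-7(w=3)}
step 5: add edge 6-7 (w=3); MST = {0-4(w=2) 0-5(w=1) 2-5(w=6) 2-7(w=3) 6-7(w=3)}
step 6: add edge 1-2 (w=8); MST = {0-4(w=2) 0-5(w=1) 1-2(w=8) 2-5(w=6) 2-7(w=3) 6-7(w=3)}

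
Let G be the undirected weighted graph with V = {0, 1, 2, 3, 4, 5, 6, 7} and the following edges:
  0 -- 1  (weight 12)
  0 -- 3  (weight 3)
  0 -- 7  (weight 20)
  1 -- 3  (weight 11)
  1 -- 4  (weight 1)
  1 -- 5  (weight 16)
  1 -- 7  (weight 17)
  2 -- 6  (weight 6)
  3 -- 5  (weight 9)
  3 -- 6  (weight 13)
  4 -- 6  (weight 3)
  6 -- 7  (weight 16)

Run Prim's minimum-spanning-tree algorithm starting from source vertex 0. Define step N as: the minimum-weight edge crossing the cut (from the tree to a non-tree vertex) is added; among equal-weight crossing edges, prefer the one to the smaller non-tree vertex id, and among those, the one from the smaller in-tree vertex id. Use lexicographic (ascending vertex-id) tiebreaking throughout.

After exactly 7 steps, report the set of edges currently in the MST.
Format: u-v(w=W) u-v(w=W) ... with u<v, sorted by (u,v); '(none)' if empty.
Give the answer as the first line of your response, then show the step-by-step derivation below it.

0-3(w=3) 1-3(w=11) 1-4(w=1) 2-6(w=6) 3-5(w=9) 4-6(w=3) 6-7(w=16)

step 1: add edge 0-3 (w=3); MST = {0-3(w=3)}
step 2: add edge 3-5 (w=9); MST = {0-3(w=3) 3-5(w=9)}
step 3: add edge 1-3 (w=11); MST = {0-3(w=3) 1-3(w=11) 3-5(w=9)}
step 4: add edge 1-4 (w=1); MST = {0-3(w=3) 1-3(w=11) 1-4(w=1) 3-5(w=9)}
step 5: add edge 4-6 (w=3); MST = {0-3(w=3) 1-3(w=11) 1-4(w=1) 3-5(w=9) 4-6(w=3)}
step 6: add edge 2-6 (w=6); MST = {0-3(w=3) 1-3(w=11) 1-4(w=1) 2-6(w=6) 3-5(w=9) 4-6(w=3)}
step 7: add edge 6-7 (w=16); MST = {0-3(w=3) 1-3(w=11) 1-4(w=1) 2-6(w=6) 3-5(w=9) 4-6(w=3) 6-7(w=16)}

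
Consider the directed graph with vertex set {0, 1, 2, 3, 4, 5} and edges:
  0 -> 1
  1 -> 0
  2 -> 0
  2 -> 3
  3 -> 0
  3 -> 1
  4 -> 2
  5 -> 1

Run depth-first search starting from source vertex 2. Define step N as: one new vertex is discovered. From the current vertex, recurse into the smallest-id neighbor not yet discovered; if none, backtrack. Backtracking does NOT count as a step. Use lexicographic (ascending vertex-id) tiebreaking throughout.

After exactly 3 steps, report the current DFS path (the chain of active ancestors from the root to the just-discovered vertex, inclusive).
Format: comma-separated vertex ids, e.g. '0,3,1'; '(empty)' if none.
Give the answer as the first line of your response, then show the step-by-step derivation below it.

2,0,1

step 1: discover 2; path=2; order=2
step 2: discover 0; path=2>0; order=2,0
step 3: discover 1; path=2>0>1; order=2,0,1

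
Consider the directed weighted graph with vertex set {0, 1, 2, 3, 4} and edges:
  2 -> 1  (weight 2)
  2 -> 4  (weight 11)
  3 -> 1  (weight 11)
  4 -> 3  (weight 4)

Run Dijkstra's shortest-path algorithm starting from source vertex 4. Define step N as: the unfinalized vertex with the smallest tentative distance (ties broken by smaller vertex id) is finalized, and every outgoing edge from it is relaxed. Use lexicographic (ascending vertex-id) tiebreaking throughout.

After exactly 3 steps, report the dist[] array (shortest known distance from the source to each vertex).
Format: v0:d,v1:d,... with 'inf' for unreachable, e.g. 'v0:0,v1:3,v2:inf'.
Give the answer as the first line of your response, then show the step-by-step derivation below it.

v0:inf,v1:15,v2:inf,v3:4,v4:0

step 1: dist = v0:inf,v1:inf,v2:inf,v3:4,v4:0
step 2: dist = v0:inf,v1:15,v2:inf,v3:4,v4:0
step 3: dist = v0:inf,v1:15,v2:inf,v3:4,v4:0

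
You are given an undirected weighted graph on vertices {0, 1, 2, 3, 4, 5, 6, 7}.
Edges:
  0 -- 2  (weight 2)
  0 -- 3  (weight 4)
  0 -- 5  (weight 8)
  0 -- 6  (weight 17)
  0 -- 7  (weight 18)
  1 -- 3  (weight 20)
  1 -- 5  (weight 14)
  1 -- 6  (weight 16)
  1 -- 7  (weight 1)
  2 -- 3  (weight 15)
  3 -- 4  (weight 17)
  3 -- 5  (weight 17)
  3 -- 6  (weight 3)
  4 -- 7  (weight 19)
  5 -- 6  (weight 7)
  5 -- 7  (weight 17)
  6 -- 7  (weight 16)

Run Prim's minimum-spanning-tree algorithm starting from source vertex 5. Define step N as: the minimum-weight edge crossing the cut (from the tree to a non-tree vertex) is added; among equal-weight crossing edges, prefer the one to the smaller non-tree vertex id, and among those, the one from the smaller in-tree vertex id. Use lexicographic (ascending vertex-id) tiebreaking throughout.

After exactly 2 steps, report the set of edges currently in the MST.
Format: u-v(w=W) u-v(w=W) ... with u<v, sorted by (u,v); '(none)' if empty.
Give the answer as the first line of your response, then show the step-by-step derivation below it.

3-6(w=3) 5-6(w=7)

step 1: add edge 5-6 (w=7); MST = {5-6(w=7)}
step 2: add edge 3-6 (w=3); MST = {3-6(w=3) 5-6(w=7)}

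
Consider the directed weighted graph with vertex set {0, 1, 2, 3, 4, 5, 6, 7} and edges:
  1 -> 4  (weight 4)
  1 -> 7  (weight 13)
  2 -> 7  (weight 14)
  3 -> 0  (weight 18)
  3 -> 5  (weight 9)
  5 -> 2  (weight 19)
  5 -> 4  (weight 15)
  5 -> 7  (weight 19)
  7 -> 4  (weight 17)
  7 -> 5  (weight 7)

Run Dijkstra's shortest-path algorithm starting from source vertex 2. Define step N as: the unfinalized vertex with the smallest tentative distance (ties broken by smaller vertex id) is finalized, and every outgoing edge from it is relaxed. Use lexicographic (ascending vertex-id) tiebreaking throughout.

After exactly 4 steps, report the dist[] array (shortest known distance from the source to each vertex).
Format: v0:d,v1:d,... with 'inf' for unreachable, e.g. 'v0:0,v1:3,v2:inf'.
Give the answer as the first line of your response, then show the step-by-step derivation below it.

v0:inf,v1:inf,v2:0,v3:inf,v4:31,v5:21,v6:inf,v7:14

step 1: dist = v0:inf,v1:inf,v2:0,v3:inf,v4:inf,v5:inf,v6:inf,v7:14
step 2: dist = v0:inf,v1:inf,v2:0,v3:inf,v4:31,v5:21,v6:inf,v7:14
step 3: dist = v0:inf,v1:inf,v2:0,v3:inf,v4:31,v5:21,v6:inf,v7:14
step 4: dist = v0:inf,v1:inf,v2:0,v3:inf,v4:31,v5:21,v6:inf,v7:14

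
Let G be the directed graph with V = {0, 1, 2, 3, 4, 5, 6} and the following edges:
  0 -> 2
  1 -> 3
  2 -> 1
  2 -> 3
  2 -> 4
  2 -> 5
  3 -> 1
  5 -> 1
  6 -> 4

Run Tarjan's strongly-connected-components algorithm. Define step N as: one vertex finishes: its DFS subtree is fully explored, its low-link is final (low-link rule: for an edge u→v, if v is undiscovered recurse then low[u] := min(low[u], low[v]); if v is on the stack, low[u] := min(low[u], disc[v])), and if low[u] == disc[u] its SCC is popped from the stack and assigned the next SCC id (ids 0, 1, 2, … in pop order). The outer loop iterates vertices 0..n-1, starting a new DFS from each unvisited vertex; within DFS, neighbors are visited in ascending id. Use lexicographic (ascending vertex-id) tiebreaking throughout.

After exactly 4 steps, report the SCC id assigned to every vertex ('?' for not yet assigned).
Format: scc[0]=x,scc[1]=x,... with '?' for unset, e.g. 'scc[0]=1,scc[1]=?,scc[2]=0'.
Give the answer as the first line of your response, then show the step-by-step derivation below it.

scc[0]=?,scc[1]=0,scc[2]=?,scc[3]=0,scc[4]=1,scc[5]=2,scc[6]=?

step 1: low=(low[0]=0,low[1]=2,low[2]=1,low[3]=2,low[4]=?,low[5]=?,low[6]=?); scc=(scc[0]=?,scc[1]=?,scc[2]=?,scc[3]=?,scc[4]=?,scc[5]=?,scc[6]=?)
step 2: low=(low[0]=0,low[1]=2,low[2]=1,low[3]=2,low[4]=?,low[5]=?,low[6]=?); scc=(scc[0]=?,scc[1]=0,scc[2]=?,scc[3]=0,scc[4]=?,scc[5]=?,scc[6]=?)
step 3: low=(low[0]=0,low[1]=2,low[2]=1,low[3]=2,low[4]=4,low[5]=?,low[6]=?); scc=(scc[0]=?,scc[1]=0,scc[2]=?,scc[3]=0,scc[4]=1,scc[5]=?,scc[6]=?)
step 4: low=(low[0]=0,low[1]=2,low[2]=1,low[3]=2,low[4]=4,low[5]=5,low[6]=?); scc=(scc[0]=?,scc[1]=0,scc[2]=?,scc[3]=0,scc[4]=1,scc[5]=2,scc[6]=?)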